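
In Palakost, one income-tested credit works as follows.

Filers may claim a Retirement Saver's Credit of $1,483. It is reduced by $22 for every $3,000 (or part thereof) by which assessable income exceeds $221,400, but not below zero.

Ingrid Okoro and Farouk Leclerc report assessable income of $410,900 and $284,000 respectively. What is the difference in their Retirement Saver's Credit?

$946

Ingrid ($410,900): Retirement Saver's Credit: income exceeds $221,400 by $189,500, which is 64 full-or-partial $3,000 increments; reduction = 64 × $22 = $1,408, leaving $75.
Farouk ($284,000): Retirement Saver's Credit: income exceeds $221,400 by $62,600, which is 21 full-or-partial $3,000 increments; reduction = 21 × $22 = $462, leaving $1,021.
Difference: |$75 − $1,021| = $946.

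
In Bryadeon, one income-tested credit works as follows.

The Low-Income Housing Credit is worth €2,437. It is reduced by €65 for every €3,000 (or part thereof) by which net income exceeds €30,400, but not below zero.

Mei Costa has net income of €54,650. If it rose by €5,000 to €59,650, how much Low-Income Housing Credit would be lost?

At €54,650 — income exceeds €30,400 by €24,250, which is 9 full-or-partial €3,000 increments; reduction = 9 × €65 = €585, leaving €1,852.
At €59,650 — income exceeds €30,400 by €29,250, which is 10 full-or-partial €3,000 increments; reduction = 10 × €65 = €650, leaving €1,787.
Lost: €1,852 − €1,787 = €65.

€65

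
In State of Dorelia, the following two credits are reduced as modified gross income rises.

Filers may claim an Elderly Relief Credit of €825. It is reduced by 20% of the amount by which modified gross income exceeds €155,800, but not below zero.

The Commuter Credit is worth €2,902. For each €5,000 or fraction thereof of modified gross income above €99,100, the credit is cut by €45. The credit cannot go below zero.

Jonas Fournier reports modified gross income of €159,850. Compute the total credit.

Elderly Relief Credit: 20% of the €4,050 excess over €155,800 is €810; credit = €825 − €810 = €15.
Commuter Credit: income exceeds €99,100 by €60,750, which is 13 full-or-partial €5,000 increments; reduction = 13 × €45 = €585, leaving €2,317.
Total: €15 + €2,317 = €2,332.

€2,332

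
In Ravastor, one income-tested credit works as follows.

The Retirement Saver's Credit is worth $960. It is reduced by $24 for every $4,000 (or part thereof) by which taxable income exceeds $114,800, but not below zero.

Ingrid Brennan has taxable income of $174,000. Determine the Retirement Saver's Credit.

Retirement Saver's Credit: income exceeds $114,800 by $59,200, which is 15 full-or-partial $4,000 increments; reduction = 15 × $24 = $360, leaving $600.

$600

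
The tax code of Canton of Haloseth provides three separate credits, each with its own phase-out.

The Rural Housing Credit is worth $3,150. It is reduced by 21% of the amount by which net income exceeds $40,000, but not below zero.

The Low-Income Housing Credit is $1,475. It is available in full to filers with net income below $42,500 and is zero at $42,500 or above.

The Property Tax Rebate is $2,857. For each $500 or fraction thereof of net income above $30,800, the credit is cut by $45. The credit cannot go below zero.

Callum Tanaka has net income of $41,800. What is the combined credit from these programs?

Rural Housing Credit: 21% of the $1,800 excess over $40,000 is $378; credit = $3,150 − $378 = $2,772.
Low-Income Housing Credit: $41,800 is below the $42,500 cutoff, so the full $1,475 applies.
Property Tax Rebate: income exceeds $30,800 by $11,000, which is 22 full-or-partial $500 increments; reduction = 22 × $45 = $990, leaving $1,867.
Total: $2,772 + $1,475 + $1,867 = $6,114.

$6,114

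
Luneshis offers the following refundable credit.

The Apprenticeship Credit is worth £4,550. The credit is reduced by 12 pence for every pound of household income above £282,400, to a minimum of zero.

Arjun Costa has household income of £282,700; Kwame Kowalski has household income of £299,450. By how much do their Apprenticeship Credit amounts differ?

£2,010

Arjun (£282,700): Apprenticeship Credit: 12% of the £300 excess over £282,400 is £36; credit = £4,550 − £36 = £4,514.
Kwame (£299,450): Apprenticeship Credit: 12% of the £17,050 excess over £282,400 is £2,046; credit = £4,550 − £2,046 = £2,504.
Difference: |£4,514 − £2,504| = £2,010.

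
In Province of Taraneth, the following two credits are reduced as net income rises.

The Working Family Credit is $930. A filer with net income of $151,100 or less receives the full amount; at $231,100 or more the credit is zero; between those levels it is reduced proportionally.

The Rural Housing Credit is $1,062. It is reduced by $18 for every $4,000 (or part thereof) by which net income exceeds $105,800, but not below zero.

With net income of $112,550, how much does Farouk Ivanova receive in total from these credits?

Working Family Credit: $112,550 is at or below the $151,100 threshold, so the full $930 applies.
Rural Housing Credit: income exceeds $105,800 by $6,750, which is 2 full-or-partial $4,000 increments; reduction = 2 × $18 = $36, leaving $1,026.
Total: $930 + $1,026 = $1,956.

$1,956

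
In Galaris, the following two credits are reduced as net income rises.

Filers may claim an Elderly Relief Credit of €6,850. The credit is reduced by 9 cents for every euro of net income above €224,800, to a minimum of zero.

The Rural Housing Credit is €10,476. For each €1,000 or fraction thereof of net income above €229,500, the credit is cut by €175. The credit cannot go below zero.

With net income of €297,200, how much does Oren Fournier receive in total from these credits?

Elderly Relief Credit: 9% of the €72,400 excess over €224,800 is €6,516; credit = €6,850 − €6,516 = €334.
Rural Housing Credit: income exceeds €229,500 by €67,700 → 68 increments × €175 = €11,900 ≥ base, so the credit is €0.
Total: €334 + €0 = €334.

€334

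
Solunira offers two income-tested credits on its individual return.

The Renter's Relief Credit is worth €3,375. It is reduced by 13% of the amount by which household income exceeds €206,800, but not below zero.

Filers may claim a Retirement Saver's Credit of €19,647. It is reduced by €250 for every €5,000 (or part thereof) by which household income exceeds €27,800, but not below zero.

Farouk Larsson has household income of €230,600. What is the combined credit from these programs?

Renter's Relief Credit: 13% of the €23,800 excess over €206,800 is €3,094; credit = €3,375 − €3,094 = €281.
Retirement Saver's Credit: income exceeds €27,800 by €202,800, which is 41 full-or-partial €5,000 increments; reduction = 41 × €250 = €10,250, leaving €9,397.
Total: €281 + €9,397 = €9,678.

€9,678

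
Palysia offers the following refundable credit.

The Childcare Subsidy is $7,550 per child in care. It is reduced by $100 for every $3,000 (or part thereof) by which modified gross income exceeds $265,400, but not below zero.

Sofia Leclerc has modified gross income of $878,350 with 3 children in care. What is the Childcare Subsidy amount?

$2,150

Childcare Subsidy: base = 3 × $7,550 = $22,650. income exceeds $265,400 by $612,950, which is 205 full-or-partial $3,000 increments; reduction = 205 × $100 = $20,500, leaving $2,150.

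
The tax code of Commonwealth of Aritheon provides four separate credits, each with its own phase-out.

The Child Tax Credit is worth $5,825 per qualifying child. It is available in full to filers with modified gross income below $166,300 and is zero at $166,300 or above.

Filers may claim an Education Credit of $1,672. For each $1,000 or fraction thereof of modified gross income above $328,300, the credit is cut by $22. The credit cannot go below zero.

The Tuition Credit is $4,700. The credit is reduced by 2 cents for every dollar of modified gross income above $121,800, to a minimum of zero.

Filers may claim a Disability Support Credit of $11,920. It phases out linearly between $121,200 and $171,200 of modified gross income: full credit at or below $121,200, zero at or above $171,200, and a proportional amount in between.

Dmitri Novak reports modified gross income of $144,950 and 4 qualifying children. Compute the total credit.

Child Tax Credit: base = 4 × $5,825 = $23,300. $144,950 is below the $166,300 cutoff, so the full $23,300 applies.
Education Credit: $144,950 is at or below the $328,300 threshold, so the full $1,672 applies.
Tuition Credit: 2% of the $23,150 excess over $121,800 is $463; credit = $4,700 − $463 = $4,237.
Disability Support Credit: $144,950 is $23,750 into a $50,000 phase-out range, leaving 26,250/50,000 of the credit: $11,920 × 26,250/50,000 = $6,258.
Total: $23,300 + $1,672 + $4,237 + $6,258 = $35,467.

$35,467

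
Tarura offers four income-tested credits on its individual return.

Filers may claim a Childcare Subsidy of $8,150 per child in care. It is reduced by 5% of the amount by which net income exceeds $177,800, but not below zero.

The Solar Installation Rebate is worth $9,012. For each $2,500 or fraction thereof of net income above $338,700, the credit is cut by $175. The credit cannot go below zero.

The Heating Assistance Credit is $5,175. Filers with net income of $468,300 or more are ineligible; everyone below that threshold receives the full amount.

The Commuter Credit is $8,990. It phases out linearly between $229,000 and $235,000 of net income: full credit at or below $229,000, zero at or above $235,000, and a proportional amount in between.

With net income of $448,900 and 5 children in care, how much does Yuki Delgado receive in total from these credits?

Childcare Subsidy: base = 5 × $8,150 = $40,750. 5% of the $271,100 excess over $177,800 is $13,555; credit = $40,750 − $13,555 = $27,195.
Solar Installation Rebate: income exceeds $338,700 by $110,200, which is 45 full-or-partial $2,500 increments; reduction = 45 × $175 = $7,875, leaving $1,137.
Heating Assistance Credit: $448,900 is below the $468,300 cutoff, so the full $5,175 applies.
Commuter Credit: $448,900 is at or above $235,000, so the credit is $0.
Total: $27,195 + $1,137 + $5,175 + $0 = $33,507.

$33,507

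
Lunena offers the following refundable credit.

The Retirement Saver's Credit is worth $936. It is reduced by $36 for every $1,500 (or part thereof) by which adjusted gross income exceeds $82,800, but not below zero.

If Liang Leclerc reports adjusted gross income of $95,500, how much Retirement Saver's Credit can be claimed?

Retirement Saver's Credit: income exceeds $82,800 by $12,700, which is 9 full-or-partial $1,500 increments; reduction = 9 × $36 = $324, leaving $612.

$612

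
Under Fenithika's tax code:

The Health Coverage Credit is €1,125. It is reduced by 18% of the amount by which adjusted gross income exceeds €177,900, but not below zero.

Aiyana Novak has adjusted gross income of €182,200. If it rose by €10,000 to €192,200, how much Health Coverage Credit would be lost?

At €182,200 — 18% of the €4,300 excess over €177,900 is €774; credit = €1,125 − €774 = €351.
At €192,200 — 18% of the €14,300 excess over €177,900 is €2,574 ≥ base, so the credit is €0.
Lost: €351 − €0 = €351.

€351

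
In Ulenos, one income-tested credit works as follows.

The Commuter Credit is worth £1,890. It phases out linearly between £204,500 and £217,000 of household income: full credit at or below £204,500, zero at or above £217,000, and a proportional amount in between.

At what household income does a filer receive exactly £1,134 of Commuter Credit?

£1,134 is 1,134/1,890 of the full £1,890, so 756/1,890 of the £12,500 range has been used: income = £204,500 + £12,500 × 756/1,890 = £209,500.

£209,500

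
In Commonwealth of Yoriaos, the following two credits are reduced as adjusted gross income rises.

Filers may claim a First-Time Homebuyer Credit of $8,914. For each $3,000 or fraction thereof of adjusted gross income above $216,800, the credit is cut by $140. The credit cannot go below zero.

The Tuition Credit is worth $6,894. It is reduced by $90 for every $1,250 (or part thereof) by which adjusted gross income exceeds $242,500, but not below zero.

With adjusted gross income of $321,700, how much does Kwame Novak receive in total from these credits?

$5,148

First-Time Homebuyer Credit: income exceeds $216,800 by $104,900, which is 35 full-or-partial $3,000 increments; reduction = 35 × $140 = $4,900, leaving $4,014.
Tuition Credit: income exceeds $242,500 by $79,200, which is 64 full-or-partial $1,250 increments; reduction = 64 × $90 = $5,760, leaving $1,134.
Total: $4,014 + $1,134 = $5,148.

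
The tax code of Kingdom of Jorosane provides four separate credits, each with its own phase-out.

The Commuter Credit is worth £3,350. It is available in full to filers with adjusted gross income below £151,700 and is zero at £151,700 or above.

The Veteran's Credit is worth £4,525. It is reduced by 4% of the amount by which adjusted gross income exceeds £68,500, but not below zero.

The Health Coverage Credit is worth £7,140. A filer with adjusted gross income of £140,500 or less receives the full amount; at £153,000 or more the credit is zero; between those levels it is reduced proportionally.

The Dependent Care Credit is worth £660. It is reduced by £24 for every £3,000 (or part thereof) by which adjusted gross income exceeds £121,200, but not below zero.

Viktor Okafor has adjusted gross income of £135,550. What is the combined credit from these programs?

Commuter Credit: £135,550 is below the £151,700 cutoff, so the full £3,350 applies.
Veteran's Credit: 4% of the £67,050 excess over £68,500 is £2,682; credit = £4,525 − £2,682 = £1,843.
Health Coverage Credit: £135,550 is at or below the £140,500 threshold, so the full £7,140 applies.
Dependent Care Credit: income exceeds £121,200 by £14,350, which is 5 full-or-partial £3,000 increments; reduction = 5 × £24 = £120, leaving £540.
Total: £3,350 + £1,843 + £7,140 + £540 = £12,873.

£12,873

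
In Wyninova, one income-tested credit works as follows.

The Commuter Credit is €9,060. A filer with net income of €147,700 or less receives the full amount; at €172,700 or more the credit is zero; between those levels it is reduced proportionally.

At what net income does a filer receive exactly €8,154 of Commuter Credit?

€8,154 is 8,154/9,060 of the full €9,060, so 906/9,060 of the €25,000 range has been used: income = €147,700 + €25,000 × 906/9,060 = €150,200.

€150,200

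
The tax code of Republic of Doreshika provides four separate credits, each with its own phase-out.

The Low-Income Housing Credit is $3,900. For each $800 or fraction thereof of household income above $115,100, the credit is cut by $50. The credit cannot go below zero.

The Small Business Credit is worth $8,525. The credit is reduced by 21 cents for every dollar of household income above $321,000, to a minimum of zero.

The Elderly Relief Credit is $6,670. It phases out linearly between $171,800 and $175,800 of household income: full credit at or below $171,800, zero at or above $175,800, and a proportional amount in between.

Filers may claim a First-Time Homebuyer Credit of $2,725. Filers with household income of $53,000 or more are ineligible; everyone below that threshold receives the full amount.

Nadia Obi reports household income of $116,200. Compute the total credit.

Low-Income Housing Credit: income exceeds $115,100 by $1,100, which is 2 full-or-partial $800 increments; reduction = 2 × $50 = $100, leaving $3,800.
Small Business Credit: $116,200 is at or below the $321,000 threshold, so the full $8,525 applies.
Elderly Relief Credit: $116,200 is at or below the $171,800 threshold, so the full $6,670 applies.
First-Time Homebuyer Credit: $116,200 meets or exceeds the $53,000 cutoff, so the credit is $0.
Total: $3,800 + $8,525 + $6,670 + $0 = $18,995.

$18,995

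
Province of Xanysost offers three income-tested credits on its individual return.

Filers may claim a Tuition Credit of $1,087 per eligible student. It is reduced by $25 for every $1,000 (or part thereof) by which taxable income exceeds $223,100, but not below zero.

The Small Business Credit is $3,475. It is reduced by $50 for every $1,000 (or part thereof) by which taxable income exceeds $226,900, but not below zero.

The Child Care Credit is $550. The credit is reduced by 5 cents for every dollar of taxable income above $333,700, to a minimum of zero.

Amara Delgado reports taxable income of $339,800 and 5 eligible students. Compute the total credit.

Tuition Credit: base = 5 × $1,087 = $5,435. income exceeds $223,100 by $116,700, which is 117 full-or-partial $1,000 increments; reduction = 117 × $25 = $2,925, leaving $2,510.
Small Business Credit: income exceeds $226,900 by $112,900 → 113 increments × $50 = $5,650 ≥ base, so the credit is $0.
Child Care Credit: 5% of the $6,100 excess over $333,700 is $305; credit = $550 − $305 = $245.
Total: $2,510 + $0 + $245 = $2,755.

$2,755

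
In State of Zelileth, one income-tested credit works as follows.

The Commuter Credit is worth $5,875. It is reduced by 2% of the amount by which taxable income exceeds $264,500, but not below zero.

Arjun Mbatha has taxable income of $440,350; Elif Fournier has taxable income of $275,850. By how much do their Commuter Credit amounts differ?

Arjun ($440,350): Commuter Credit: 2% of the $175,850 excess over $264,500 is $3,517; credit = $5,875 − $3,517 = $2,358.
Elif ($275,850): Commuter Credit: 2% of the $11,350 excess over $264,500 is $227; credit = $5,875 − $227 = $5,648.
Difference: |$2,358 − $5,648| = $3,290.

$3,290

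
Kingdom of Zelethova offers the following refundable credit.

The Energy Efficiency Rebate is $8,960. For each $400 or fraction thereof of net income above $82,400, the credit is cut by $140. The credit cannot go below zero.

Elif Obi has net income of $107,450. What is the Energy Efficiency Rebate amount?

$140

Energy Efficiency Rebate: income exceeds $82,400 by $25,050, which is 63 full-or-partial $400 increments; reduction = 63 × $140 = $8,820, leaving $140.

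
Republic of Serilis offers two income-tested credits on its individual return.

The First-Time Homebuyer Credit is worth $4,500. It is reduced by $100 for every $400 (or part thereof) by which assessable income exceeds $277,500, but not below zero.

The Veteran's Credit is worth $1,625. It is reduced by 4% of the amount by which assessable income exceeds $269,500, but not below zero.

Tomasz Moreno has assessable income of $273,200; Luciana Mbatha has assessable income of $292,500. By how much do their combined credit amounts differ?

$4,572

Tomasz ($273,200): First-Time Homebuyer Credit: $273,200 is at or below the $277,500 threshold, so the full $4,500 applies. Veteran's Credit: 4% of the $3,700 excess over $269,500 is $148; credit = $1,625 − $148 = $1,477. total $4,500 + $1,477 = $5,977
Luciana ($292,500): First-Time Homebuyer Credit: income exceeds $277,500 by $15,000, which is 38 full-or-partial $400 increments; reduction = 38 × $100 = $3,800, leaving $700. Veteran's Credit: 4% of the $23,000 excess over $269,500 is $920; credit = $1,625 − $920 = $705. total $700 + $705 = $1,405
Difference: |$5,977 − $1,405| = $4,572.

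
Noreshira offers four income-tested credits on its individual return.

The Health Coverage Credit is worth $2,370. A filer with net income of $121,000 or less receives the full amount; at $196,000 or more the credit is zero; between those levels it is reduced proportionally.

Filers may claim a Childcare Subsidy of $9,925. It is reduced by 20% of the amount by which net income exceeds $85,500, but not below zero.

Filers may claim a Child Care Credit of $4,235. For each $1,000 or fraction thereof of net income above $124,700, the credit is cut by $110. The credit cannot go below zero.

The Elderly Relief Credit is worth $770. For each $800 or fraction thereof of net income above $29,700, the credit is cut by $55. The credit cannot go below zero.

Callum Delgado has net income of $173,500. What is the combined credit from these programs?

Health Coverage Credit: $173,500 is $52,500 into a $75,000 phase-out range, leaving 22,500/75,000 of the credit: $2,370 × 22,500/75,000 = $711.
Childcare Subsidy: 20% of the $88,000 excess over $85,500 is $17,600 ≥ base, so the credit is $0.
Child Care Credit: income exceeds $124,700 by $48,800 → 49 increments × $110 = $5,390 ≥ base, so the credit is $0.
Elderly Relief Credit: income exceeds $29,700 by $143,800 → 180 increments × $55 = $9,900 ≥ base, so the credit is $0.
Total: $711 + $0 + $0 + $0 = $711.

$711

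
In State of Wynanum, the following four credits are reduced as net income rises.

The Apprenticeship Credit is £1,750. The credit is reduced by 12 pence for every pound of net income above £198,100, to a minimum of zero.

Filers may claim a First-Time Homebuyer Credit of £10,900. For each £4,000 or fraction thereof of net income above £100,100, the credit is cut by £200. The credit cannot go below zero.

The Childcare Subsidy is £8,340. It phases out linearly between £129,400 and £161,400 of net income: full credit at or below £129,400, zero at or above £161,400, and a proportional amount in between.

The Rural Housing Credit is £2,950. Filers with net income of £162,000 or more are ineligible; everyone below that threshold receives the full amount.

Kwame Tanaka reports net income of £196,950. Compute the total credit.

£7,650

Apprenticeship Credit: £196,950 is at or below the £198,100 threshold, so the full £1,750 applies.
First-Time Homebuyer Credit: income exceeds £100,100 by £96,850, which is 25 full-or-partial £4,000 increments; reduction = 25 × £200 = £5,000, leaving £5,900.
Childcare Subsidy: £196,950 is at or above £161,400, so the credit is £0.
Rural Housing Credit: £196,950 meets or exceeds the £162,000 cutoff, so the credit is £0.
Total: £1,750 + £5,900 + £0 + £0 = £7,650.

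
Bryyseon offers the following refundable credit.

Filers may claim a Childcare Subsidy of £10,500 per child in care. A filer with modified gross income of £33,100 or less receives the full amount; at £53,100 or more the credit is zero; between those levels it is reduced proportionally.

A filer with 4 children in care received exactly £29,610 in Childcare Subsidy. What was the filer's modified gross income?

Full credit = 4 × £10,500 = £42,000.
£29,610 is 29,610/42,000 of the full £42,000, so 12,390/42,000 of the £20,000 range has been used: income = £33,100 + £20,000 × 12,390/42,000 = £39,000.

£39,000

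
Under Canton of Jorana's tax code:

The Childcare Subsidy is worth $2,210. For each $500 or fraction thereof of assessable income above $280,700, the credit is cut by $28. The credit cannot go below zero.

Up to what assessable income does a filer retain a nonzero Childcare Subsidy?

$319,700

After 78 increments the reduction is 78 × $28 = $2,184, leaving $26; one more increment wipes it out. Increment 78 ends at excess 78 × $500 = $39,000, so the highest qualifying income is $280,700 + $39,000 = $319,700.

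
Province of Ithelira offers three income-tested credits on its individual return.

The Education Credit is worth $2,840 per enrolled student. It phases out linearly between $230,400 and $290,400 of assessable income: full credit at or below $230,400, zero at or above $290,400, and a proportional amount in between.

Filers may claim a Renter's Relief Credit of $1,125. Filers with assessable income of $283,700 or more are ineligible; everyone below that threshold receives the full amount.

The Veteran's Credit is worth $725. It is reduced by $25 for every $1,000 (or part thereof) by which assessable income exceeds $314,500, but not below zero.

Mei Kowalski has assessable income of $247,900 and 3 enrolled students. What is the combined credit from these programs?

Education Credit: base = 3 × $2,840 = $8,520. $247,900 is $17,500 into a $60,000 phase-out range, leaving 42,500/60,000 of the credit: $8,520 × 42,500/60,000 = $6,035.
Renter's Relief Credit: $247,900 is below the $283,700 cutoff, so the full $1,125 applies.
Veteran's Credit: $247,900 is at or below the $314,500 threshold, so the full $725 applies.
Total: $6,035 + $1,125 + $725 = $7,885.

$7,885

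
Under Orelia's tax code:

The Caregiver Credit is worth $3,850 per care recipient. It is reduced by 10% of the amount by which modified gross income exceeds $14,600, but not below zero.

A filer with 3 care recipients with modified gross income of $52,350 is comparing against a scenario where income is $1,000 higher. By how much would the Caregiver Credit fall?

$100

At $52,350 — base = 3 × $3,850 = $11,550. 10% of the $37,750 excess over $14,600 is $3,775; credit = $11,550 − $3,775 = $7,775.
At $53,350 — base = 3 × $3,850 = $11,550. 10% of the $38,750 excess over $14,600 is $3,875; credit = $11,550 − $3,875 = $7,675.
Lost: $7,775 − $7,675 = $100.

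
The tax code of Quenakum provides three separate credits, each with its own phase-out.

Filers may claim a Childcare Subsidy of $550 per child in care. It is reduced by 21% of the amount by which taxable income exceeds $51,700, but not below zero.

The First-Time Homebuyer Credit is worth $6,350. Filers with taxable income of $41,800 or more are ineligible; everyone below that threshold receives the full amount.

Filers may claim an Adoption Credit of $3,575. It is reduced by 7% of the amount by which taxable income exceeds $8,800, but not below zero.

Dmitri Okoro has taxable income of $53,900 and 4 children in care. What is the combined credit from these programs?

$2,156

Childcare Subsidy: base = 4 × $550 = $2,200. 21% of the $2,200 excess over $51,700 is $462; credit = $2,200 − $462 = $1,738.
First-Time Homebuyer Credit: $53,900 meets or exceeds the $41,800 cutoff, so the credit is $0.
Adoption Credit: 7% of the $45,100 excess over $8,800 is $3,157; credit = $3,575 − $3,157 = $418.
Total: $1,738 + $0 + $418 = $2,156.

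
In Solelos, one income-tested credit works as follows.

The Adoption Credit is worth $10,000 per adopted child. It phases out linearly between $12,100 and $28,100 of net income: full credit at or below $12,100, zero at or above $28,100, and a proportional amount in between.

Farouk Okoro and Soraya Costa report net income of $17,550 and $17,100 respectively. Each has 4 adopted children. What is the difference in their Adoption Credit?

$1,125

Farouk ($17,550): Adoption Credit: base = 4 × $10,000 = $40,000. $17,550 is $5,450 into a $16,000 phase-out range, leaving 10,550/16,000 of the credit: $40,000 × 10,550/16,000 = $26,375.
Soraya ($17,100): Adoption Credit: base = 4 × $10,000 = $40,000. $17,100 is $5,000 into a $16,000 phase-out range, leaving 11,000/16,000 of the credit: $40,000 × 11,000/16,000 = $27,500.
Difference: |$26,375 − $27,500| = $1,125.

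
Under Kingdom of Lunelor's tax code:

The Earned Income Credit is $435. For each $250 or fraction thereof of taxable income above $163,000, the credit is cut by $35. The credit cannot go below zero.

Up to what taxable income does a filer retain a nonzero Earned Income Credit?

After 12 increments the reduction is 12 × $35 = $420, leaving $15; one more increment wipes it out. Increment 12 ends at excess 12 × $250 = $3,000, so the highest qualifying income is $163,000 + $3,000 = $166,000.

$166,000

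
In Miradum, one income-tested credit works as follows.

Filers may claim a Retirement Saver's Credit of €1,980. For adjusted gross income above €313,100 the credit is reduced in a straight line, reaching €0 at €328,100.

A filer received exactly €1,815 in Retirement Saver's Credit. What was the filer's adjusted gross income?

€1,815 is 1,815/1,980 of the full €1,980, so 165/1,980 of the €15,000 range has been used: income = €313,100 + €15,000 × 165/1,980 = €314,350.

€314,350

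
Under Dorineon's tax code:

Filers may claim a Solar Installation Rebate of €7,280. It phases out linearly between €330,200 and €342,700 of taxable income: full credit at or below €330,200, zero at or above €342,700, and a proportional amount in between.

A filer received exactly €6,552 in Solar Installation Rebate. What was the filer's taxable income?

€331,450

€6,552 is 6,552/7,280 of the full €7,280, so 728/7,280 of the €12,500 range has been used: income = €330,200 + €12,500 × 728/7,280 = €331,450.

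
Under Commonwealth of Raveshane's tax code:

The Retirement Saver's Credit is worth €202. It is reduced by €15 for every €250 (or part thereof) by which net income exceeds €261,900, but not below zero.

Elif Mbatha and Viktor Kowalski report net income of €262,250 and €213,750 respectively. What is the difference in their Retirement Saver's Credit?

€30

Elif (€262,250): Retirement Saver's Credit: income exceeds €261,900 by €350, which is 2 full-or-partial €250 increments; reduction = 2 × €15 = €30, leaving €172.
Viktor (€213,750): Retirement Saver's Credit: €213,750 is at or below the €261,900 threshold, so the full €202 applies.
Difference: |€172 − €202| = €30.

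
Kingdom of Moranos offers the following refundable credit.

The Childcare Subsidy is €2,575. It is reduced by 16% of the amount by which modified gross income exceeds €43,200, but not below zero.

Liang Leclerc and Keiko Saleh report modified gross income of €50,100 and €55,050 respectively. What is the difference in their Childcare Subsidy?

€792

Liang (€50,100): Childcare Subsidy: 16% of the €6,900 excess over €43,200 is €1,104; credit = €2,575 − €1,104 = €1,471.
Keiko (€55,050): Childcare Subsidy: 16% of the €11,850 excess over €43,200 is €1,896; credit = €2,575 − €1,896 = €679.
Difference: |€1,471 − €679| = €792.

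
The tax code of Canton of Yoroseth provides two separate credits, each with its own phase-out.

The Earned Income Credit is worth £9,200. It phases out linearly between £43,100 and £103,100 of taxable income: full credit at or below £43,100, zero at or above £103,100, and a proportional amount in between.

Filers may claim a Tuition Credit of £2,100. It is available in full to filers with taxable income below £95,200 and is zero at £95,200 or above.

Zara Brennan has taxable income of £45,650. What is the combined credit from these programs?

Earned Income Credit: £45,650 is £2,550 into a £60,000 phase-out range, leaving 57,450/60,000 of the credit: £9,200 × 57,450/60,000 = £8,809.
Tuition Credit: £45,650 is below the £95,200 cutoff, so the full £2,100 applies.
Total: £8,809 + £2,100 = £10,909.

£10,909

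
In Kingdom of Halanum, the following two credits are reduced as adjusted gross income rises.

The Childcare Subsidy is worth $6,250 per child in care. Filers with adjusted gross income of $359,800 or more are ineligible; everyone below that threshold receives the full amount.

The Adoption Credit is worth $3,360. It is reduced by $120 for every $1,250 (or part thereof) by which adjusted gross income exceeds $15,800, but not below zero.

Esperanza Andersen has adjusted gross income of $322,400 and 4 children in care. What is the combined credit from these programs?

$25,000

Childcare Subsidy: base = 4 × $6,250 = $25,000. $322,400 is below the $359,800 cutoff, so the full $25,000 applies.
Adoption Credit: income exceeds $15,800 by $306,600 → 246 increments × $120 = $29,520 ≥ base, so the credit is $0.
Total: $25,000 + $0 = $25,000.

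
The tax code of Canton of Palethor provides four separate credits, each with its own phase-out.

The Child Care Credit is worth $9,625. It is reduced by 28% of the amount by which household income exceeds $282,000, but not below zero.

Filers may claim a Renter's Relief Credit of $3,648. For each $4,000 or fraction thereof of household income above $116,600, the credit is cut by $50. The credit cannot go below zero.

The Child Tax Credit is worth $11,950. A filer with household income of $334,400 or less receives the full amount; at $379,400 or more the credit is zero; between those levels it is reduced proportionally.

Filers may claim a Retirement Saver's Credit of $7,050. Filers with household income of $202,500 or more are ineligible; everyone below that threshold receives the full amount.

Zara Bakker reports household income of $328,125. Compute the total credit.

Child Care Credit: 28% of the $46,125 excess over $282,000 is $12,915 ≥ base, so the credit is $0.
Renter's Relief Credit: income exceeds $116,600 by $211,525, which is 53 full-or-partial $4,000 increments; reduction = 53 × $50 = $2,650, leaving $998.
Child Tax Credit: $328,125 is at or below the $334,400 threshold, so the full $11,950 applies.
Retirement Saver's Credit: $328,125 meets or exceeds the $202,500 cutoff, so the credit is $0.
Total: $0 + $998 + $11,950 + $0 = $12,948.

$12,948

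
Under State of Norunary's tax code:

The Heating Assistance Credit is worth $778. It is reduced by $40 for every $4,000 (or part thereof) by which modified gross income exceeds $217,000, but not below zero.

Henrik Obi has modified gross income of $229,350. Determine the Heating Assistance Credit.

$618

Heating Assistance Credit: income exceeds $217,000 by $12,350, which is 4 full-or-partial $4,000 increments; reduction = 4 × $40 = $160, leaving $618.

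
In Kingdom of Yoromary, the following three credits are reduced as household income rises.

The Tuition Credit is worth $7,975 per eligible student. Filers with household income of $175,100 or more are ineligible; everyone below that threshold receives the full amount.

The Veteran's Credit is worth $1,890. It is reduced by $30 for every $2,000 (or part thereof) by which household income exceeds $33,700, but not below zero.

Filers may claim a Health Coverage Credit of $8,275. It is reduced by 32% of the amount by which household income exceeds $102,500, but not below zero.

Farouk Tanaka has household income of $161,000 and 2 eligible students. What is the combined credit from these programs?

$15,950

Tuition Credit: base = 2 × $7,975 = $15,950. $161,000 is below the $175,100 cutoff, so the full $15,950 applies.
Veteran's Credit: income exceeds $33,700 by $127,300 → 64 increments × $30 = $1,920 ≥ base, so the credit is $0.
Health Coverage Credit: 32% of the $58,500 excess over $102,500 is $18,720 ≥ base, so the credit is $0.
Total: $15,950 + $0 + $0 = $15,950.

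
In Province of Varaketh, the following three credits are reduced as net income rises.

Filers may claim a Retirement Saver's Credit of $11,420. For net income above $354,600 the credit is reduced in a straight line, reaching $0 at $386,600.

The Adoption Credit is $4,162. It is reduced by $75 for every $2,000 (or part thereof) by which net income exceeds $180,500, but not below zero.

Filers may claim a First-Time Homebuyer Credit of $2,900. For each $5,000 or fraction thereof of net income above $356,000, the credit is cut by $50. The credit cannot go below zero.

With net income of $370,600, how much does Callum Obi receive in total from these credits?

Retirement Saver's Credit: $370,600 is $16,000 into a $32,000 phase-out range, leaving 16,000/32,000 of the credit: $11,420 × 16,000/32,000 = $5,710.
Adoption Credit: income exceeds $180,500 by $190,100 → 96 increments × $75 = $7,200 ≥ base, so the credit is $0.
First-Time Homebuyer Credit: income exceeds $356,000 by $14,600, which is 3 full-or-partial $5,000 increments; reduction = 3 × $50 = $150, leaving $2,750.
Total: $5,710 + $0 + $2,750 = $8,460.

$8,460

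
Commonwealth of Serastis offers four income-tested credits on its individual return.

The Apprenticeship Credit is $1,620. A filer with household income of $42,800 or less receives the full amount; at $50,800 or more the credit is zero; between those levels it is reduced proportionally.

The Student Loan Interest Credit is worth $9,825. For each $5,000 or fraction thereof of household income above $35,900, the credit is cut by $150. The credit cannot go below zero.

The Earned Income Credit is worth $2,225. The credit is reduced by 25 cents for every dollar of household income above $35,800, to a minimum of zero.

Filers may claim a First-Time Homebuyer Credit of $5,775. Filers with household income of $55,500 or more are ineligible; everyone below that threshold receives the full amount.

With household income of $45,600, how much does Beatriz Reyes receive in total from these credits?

$16,353

Apprenticeship Credit: $45,600 is $2,800 into a $8,000 phase-out range, leaving 5,200/8,000 of the credit: $1,620 × 5,200/8,000 = $1,053.
Student Loan Interest Credit: income exceeds $35,900 by $9,700, which is 2 full-or-partial $5,000 increments; reduction = 2 × $150 = $300, leaving $9,525.
Earned Income Credit: 25% of the $9,800 excess over $35,800 is $2,450 ≥ base, so the credit is $0.
First-Time Homebuyer Credit: $45,600 is below the $55,500 cutoff, so the full $5,775 applies.
Total: $1,053 + $9,525 + $0 + $5,775 = $16,353.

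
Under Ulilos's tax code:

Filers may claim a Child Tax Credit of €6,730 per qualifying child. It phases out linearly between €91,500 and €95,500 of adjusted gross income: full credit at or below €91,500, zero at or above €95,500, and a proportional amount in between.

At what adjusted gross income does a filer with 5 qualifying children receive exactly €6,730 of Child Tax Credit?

€94,700

Full credit = 5 × €6,730 = €33,650.
€6,730 is 6,730/33,650 of the full €33,650, so 26,920/33,650 of the €4,000 range has been used: income = €91,500 + €4,000 × 26,920/33,650 = €94,700.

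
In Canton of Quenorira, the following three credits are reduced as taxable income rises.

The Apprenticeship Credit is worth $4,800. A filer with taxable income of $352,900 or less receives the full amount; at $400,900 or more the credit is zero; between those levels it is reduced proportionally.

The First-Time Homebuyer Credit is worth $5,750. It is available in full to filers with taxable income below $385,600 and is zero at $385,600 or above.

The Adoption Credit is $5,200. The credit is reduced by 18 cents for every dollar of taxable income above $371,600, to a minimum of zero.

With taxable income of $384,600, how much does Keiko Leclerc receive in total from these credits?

$10,240

Apprenticeship Credit: $384,600 is $31,700 into a $48,000 phase-out range, leaving 16,300/48,000 of the credit: $4,800 × 16,300/48,000 = $1,630.
First-Time Homebuyer Credit: $384,600 is below the $385,600 cutoff, so the full $5,750 applies.
Adoption Credit: 18% of the $13,000 excess over $371,600 is $2,340; credit = $5,200 − $2,340 = $2,860.
Total: $1,630 + $5,750 + $2,860 = $10,240.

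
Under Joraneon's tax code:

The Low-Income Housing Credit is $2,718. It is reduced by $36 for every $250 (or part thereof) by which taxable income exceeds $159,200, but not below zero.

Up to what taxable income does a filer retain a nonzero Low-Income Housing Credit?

After 75 increments the reduction is 75 × $36 = $2,700, leaving $18; one more increment wipes it out. Increment 75 ends at excess 75 × $250 = $18,750, so the highest qualifying income is $159,200 + $18,750 = $177,950.

$177,950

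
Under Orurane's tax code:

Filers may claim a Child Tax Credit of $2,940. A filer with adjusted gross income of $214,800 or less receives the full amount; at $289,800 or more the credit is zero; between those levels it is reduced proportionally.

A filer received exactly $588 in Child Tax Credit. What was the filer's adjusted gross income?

$588 is 588/2,940 of the full $2,940, so 2,352/2,940 of the $75,000 range has been used: income = $214,800 + $75,000 × 2,352/2,940 = $274,800.

$274,800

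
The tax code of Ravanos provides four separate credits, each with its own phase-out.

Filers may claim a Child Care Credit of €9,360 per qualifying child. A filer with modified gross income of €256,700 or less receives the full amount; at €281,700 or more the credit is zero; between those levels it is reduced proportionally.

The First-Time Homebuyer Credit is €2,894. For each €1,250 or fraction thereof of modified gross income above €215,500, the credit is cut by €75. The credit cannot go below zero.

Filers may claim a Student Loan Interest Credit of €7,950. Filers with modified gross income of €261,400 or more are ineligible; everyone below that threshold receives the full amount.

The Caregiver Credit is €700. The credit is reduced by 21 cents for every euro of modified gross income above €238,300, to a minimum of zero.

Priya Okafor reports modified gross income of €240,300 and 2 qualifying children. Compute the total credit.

Child Care Credit: base = 2 × €9,360 = €18,720. €240,300 is at or below the €256,700 threshold, so the full €18,720 applies.
First-Time Homebuyer Credit: income exceeds €215,500 by €24,800, which is 20 full-or-partial €1,250 increments; reduction = 20 × €75 = €1,500, leaving €1,394.
Student Loan Interest Credit: €240,300 is below the €261,400 cutoff, so the full €7,950 applies.
Caregiver Credit: 21% of the €2,000 excess over €238,300 is €420; credit = €700 − €420 = €280.
Total: €18,720 + €1,394 + €7,950 + €280 = €28,344.

€28,344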